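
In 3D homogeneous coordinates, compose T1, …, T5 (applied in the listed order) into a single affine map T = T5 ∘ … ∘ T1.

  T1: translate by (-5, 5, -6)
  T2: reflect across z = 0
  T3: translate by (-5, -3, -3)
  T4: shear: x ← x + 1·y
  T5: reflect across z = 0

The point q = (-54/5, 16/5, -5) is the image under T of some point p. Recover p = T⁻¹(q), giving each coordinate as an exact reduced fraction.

T1 = [1 0 0 -5; 0 1 0 5; 0 0 1 -6; 0 0 0 1]
T2·T1 = [1 0 0 -5; 0 1 0 5; 0 0 -1 6; 0 0 0 1]
T3·…·T1 = [1 0 0 -10; 0 1 0 2; 0 0 -1 3; 0 0 0 1]
T4·…·T1 = [1 1 0 -8; 0 1 0 2; 0 0 -1 3; 0 0 0 1]
T5·…·T1 = [1 1 0 -8; 0 1 0 2; 0 0 1 -3; 0 0 0 1]
det M = 1; M⁻¹ = [1 -1 0 10; 0 1 0 -2; 0 0 1 3; 0 0 0 1]
M⁻¹ · (-54/5, 16/5, -5)ᵀ = (-4, 6/5, -2)ᵀ

p = (-4, 6/5, -2)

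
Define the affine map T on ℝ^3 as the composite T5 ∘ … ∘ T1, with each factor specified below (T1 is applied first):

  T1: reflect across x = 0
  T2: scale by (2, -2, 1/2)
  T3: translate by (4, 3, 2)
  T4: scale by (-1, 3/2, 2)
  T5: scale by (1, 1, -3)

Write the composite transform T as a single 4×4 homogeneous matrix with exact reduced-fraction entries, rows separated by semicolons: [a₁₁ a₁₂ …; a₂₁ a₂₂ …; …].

T = [2 0 0 -4; 0 -3 0 9/2; 0 0 -3 -12; 0 0 0 1]

T1 = [-1 0 0 0; 0 1 0 0; 0 0 1 0; 0 0 0 1]
T2·T1 = [-2 0 0 0; 0 -2 0 0; 0 0 1/2 0; 0 0 0 1]
T3·…·T1 = [-2 0 0 4; 0 -2 0 3; 0 0 1/2 2; 0 0 0 1]
T4·…·T1 = [2 0 0 -4; 0 -3 0 9/2; 0 0 1 4; 0 0 0 1]
T5·…·T1 = [2 0 0 -4; 0 -3 0 9/2; 0 0 -3 -12; 0 0 0 1]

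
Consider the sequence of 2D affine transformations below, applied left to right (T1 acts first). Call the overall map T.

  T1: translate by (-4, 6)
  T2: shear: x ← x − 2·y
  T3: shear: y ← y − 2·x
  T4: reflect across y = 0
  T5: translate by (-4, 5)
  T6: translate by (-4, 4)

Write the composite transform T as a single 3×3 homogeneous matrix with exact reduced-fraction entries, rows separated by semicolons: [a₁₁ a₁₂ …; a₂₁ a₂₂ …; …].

T1 = [1 0 -4; 0 1 6; 0 0 1]
T2·T1 = [1 -2 -16; 0 1 6; 0 0 1]
T3·…·T1 = [1 -2 -16; -2 5 38; 0 0 1]
T4·…·T1 = [1 -2 -16; 2 -5 -38; 0 0 1]
T5·…·T1 = [1 -2 -20; 2 -5 -33; 0 0 1]
T6·…·T1 = [1 -2 -24; 2 -5 -29; 0 0 1]

T = [1 -2 -24; 2 -5 -29; 0 0 1]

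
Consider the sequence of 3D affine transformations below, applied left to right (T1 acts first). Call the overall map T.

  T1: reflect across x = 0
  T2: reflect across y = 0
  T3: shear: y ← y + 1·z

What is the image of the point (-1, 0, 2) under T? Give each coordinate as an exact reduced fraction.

T(p) = (1, 2, 2)

T1 reflect across x = 0: (-1, 0, 2) → (1, 0, 2)
T2 reflect across y = 0: (1, 0, 2) → (1, 0, 2)
T3 shear: y ← y + 1·z: (1, 0, 2) → (1, 2, 2)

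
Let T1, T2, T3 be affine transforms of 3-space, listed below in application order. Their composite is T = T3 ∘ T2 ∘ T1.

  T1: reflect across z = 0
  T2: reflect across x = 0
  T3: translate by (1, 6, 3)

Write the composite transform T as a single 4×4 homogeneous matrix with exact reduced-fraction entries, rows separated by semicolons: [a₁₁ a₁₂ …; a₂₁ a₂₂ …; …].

T1 = [1 0 0 0; 0 1 0 0; 0 0 -1 0; 0 0 0 1]
T2·T1 = [-1 0 0 0; 0 1 0 0; 0 0 -1 0; 0 0 0 1]
T3·…·T1 = [-1 0 0 1; 0 1 0 6; 0 0 -1 3; 0 0 0 1]

T = [-1 0 0 1; 0 1 0 6; 0 0 -1 3; 0 0 0 1]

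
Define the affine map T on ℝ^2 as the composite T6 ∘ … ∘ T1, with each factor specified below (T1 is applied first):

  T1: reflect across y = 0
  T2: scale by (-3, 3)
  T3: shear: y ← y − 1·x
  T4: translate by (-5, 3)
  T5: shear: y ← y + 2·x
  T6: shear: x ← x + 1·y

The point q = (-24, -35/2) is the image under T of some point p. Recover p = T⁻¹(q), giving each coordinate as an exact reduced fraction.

p = (1/2, 3)

T1 = [1 0 0; 0 -1 0; 0 0 1]
T2·T1 = [-3 0 0; 0 -3 0; 0 0 1]
T3·…·T1 = [-3 0 0; 3 -3 0; 0 0 1]
T4·…·T1 = [-3 0 -5; 3 -3 3; 0 0 1]
T5·…·T1 = [-3 0 -5; -3 -3 -7; 0 0 1]
T6·…·T1 = [-6 -3 -12; -3 -3 -7; 0 0 1]
det M = 9; M⁻¹ = [-1/3 1/3 -5/3; 1/3 -2/3 -2/3; 0 0 1]
M⁻¹ · (-24, -35/2)ᵀ = (1/2, 3)ᵀ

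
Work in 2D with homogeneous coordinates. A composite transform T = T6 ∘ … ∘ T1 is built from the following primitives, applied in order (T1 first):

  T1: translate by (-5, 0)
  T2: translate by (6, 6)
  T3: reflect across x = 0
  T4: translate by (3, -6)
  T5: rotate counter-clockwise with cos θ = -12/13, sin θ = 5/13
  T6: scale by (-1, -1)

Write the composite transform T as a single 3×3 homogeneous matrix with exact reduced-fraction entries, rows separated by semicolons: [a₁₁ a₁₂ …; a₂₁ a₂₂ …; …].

T1 = [1 0 -5; 0 1 0; 0 0 1]
T2·T1 = [1 0 1; 0 1 6; 0 0 1]
T3·…·T1 = [-1 0 -1; 0 1 6; 0 0 1]
T4·…·T1 = [-1 0 2; 0 1 0; 0 0 1]
T5·…·T1 = [12/13 -5/13 -24/13; -5/13 -12/13 10/13; 0 0 1]
T6·…·T1 = [-12/13 5/13 24/13; 5/13 12/13 -10/13; 0 0 1]

T = [-12/13 5/13 24/13; 5/13 12/13 -10/13; 0 0 1]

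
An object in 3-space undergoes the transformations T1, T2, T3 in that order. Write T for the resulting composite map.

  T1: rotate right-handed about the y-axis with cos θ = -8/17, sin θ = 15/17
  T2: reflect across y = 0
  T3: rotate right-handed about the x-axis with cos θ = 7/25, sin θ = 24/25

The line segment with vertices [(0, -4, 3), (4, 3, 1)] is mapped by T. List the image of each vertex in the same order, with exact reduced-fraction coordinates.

T1 rotate right-handed about the y-axis with cos θ = -8/17, sin θ = 15/17: (0, -4, 3) → (45/17, -4, -24/17); (4, 3, 1) → (-1, 3, -4)
T2 reflect across y = 0: (45/17, -4, -24/17) → (45/17, 4, -24/17); (-1, 3, -4) → (-1, -3, -4)
T3 rotate right-handed about the x-axis with cos θ = 7/25, sin θ = 24/25: (45/17, 4, -24/17) → (45/17, 1052/425, 1464/425); (-1, -3, -4) → (-1, 3, -4)

image vertices: (45/17, 1052/425, 1464/425), (-1, 3, -4)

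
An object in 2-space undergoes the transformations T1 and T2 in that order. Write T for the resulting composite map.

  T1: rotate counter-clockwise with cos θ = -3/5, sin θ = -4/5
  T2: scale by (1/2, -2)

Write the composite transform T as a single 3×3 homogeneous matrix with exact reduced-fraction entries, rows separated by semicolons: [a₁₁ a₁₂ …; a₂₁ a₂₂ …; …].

T = [-3/10 2/5 0; 8/5 6/5 0; 0 0 1]

T1 = [-3/5 4/5 0; -4/5 -3/5 0; 0 0 1]
T2·T1 = [-3/10 2/5 0; 8/5 6/5 0; 0 0 1]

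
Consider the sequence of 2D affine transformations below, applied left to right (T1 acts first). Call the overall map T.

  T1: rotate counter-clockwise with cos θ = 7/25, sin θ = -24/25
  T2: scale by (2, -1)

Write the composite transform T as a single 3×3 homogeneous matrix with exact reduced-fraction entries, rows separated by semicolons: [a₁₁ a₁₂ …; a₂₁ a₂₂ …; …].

T1 = [7/25 24/25 0; -24/25 7/25 0; 0 0 1]
T2·T1 = [14/25 48/25 0; 24/25 -7/25 0; 0 0 1]

T = [14/25 48/25 0; 24/25 -7/25 0; 0 0 1]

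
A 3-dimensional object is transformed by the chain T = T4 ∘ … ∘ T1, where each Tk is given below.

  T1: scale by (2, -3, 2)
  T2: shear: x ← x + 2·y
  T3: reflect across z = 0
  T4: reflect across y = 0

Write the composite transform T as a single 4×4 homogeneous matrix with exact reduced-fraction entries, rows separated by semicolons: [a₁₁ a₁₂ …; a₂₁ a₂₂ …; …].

T = [2 -6 0 0; 0 3 0 0; 0 0 -2 0; 0 0 0 1]

T1 = [2 0 0 0; 0 -3 0 0; 0 0 2 0; 0 0 0 1]
T2·T1 = [2 -6 0 0; 0 -3 0 0; 0 0 2 0; 0 0 0 1]
T3·…·T1 = [2 -6 0 0; 0 -3 0 0; 0 0 -2 0; 0 0 0 1]
T4·…·T1 = [2 -6 0 0; 0 3 0 0; 0 0 -2 0; 0 0 0 1]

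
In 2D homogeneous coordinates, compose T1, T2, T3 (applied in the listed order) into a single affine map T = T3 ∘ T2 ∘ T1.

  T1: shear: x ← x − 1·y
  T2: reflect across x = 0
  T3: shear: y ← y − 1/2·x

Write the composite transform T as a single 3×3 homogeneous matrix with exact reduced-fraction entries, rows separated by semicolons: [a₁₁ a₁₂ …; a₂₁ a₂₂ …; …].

T = [-1 1 0; 1/2 1/2 0; 0 0 1]

T1 = [1 -1 0; 0 1 0; 0 0 1]
T2·T1 = [-1 1 0; 0 1 0; 0 0 1]
T3·…·T1 = [-1 1 0; 1/2 1/2 0; 0 0 1]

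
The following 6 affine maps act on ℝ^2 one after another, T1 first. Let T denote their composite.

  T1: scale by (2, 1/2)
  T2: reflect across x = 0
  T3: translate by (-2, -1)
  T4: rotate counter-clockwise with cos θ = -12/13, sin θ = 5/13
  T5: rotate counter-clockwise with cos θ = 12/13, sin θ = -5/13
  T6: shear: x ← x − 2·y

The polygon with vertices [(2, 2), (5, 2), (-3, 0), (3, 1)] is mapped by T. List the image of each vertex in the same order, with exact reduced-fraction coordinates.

image vertices: (2154/169, -720/169), (4308/169, -1440/169), (-1554/169, 599/169), (2813/169, -1801/338)

T1 scale by (2, 1/2): (2, 2) → (4, 1); (5, 2) → (10, 1); (-3, 0) → (-6, 0); (3, 1) → (6, 1/2)
T2 reflect across x = 0: (4, 1) → (-4, 1); (10, 1) → (-10, 1); (-6, 0) → (6, 0); (6, 1/2) → (-6, 1/2)
T3 translate by (-2, -1): (-4, 1) → (-6, 0); (-10, 1) → (-12, 0); (6, 0) → (4, -1); (-6, 1/2) → (-8, -1/2)
T4 rotate counter-clockwise with cos θ = -12/13, sin θ = 5/13: (-6, 0) → (72/13, -30/13); (-12, 0) → (144/13, -60/13); (4, -1) → (-43/13, 32/13); (-8, -1/2) → (197/26, -34/13)
T5 rotate counter-clockwise with cos θ = 12/13, sin θ = -5/13: (72/13, -30/13) → (714/169, -720/169); (144/13, -60/13) → (1428/169, -1440/169); (-43/13, 32/13) → (-356/169, 599/169); (197/26, -34/13) → (1012/169, -1801/338)
T6 shear: x ← x − 2·y: (714/169, -720/169) → (2154/169, -720/169); (1428/169, -1440/169) → (4308/169, -1440/169); (-356/169, 599/169) → (-1554/169, 599/169); (1012/169, -1801/338) → (2813/169, -1801/338)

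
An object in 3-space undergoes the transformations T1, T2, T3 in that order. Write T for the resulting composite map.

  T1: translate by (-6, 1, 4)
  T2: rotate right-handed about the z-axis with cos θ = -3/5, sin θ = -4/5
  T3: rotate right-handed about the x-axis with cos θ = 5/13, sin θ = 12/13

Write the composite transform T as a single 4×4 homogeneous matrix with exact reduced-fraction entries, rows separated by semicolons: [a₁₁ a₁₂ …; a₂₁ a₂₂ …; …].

T1 = [1 0 0 -6; 0 1 0 1; 0 0 1 4; 0 0 0 1]
T2·T1 = [-3/5 4/5 0 22/5; -4/5 -3/5 0 21/5; 0 0 1 4; 0 0 0 1]
T3·…·T1 = [-3/5 4/5 0 22/5; -4/13 -3/13 -12/13 -27/13; -48/65 -36/65 5/13 352/65; 0 0 0 1]

T = [-3/5 4/5 0 22/5; -4/13 -3/13 -12/13 -27/13; -48/65 -36/65 5/13 352/65; 0 0 0 1]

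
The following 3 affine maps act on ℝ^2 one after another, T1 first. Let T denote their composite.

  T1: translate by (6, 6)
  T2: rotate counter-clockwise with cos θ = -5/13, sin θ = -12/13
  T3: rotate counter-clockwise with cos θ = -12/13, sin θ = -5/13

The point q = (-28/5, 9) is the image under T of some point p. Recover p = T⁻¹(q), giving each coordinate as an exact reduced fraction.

T1 = [1 0 6; 0 1 6; 0 0 1]
T2·T1 = [-5/13 12/13 42/13; -12/13 -5/13 -102/13; 0 0 1]
T3·…·T1 = [0 -1 -6; 1 0 6; 0 0 1]
det M = 1; M⁻¹ = [0 1 -6; -1 0 -6; 0 0 1]
M⁻¹ · (-28/5, 9)ᵀ = (3, -2/5)ᵀ

p = (3, -2/5)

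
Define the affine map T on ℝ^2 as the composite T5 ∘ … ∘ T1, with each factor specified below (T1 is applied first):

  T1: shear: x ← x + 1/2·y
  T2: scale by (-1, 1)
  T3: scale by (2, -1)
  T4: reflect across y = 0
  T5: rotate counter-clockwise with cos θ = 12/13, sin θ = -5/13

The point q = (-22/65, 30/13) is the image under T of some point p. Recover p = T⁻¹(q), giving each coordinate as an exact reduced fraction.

p = (-2/5, 2)

T1 = [1 1/2 0; 0 1 0; 0 0 1]
T2·T1 = [-1 -1/2 0; 0 1 0; 0 0 1]
T3·…·T1 = [-2 -1 0; 0 -1 0; 0 0 1]
T4·…·T1 = [-2 -1 0; 0 1 0; 0 0 1]
T5·…·T1 = [-24/13 -7/13 0; 10/13 17/13 0; 0 0 1]
det M = -2; M⁻¹ = [-17/26 -7/26 0; 5/13 12/13 0; 0 0 1]
M⁻¹ · (-22/65, 30/13)ᵀ = (-2/5, 2)ᵀ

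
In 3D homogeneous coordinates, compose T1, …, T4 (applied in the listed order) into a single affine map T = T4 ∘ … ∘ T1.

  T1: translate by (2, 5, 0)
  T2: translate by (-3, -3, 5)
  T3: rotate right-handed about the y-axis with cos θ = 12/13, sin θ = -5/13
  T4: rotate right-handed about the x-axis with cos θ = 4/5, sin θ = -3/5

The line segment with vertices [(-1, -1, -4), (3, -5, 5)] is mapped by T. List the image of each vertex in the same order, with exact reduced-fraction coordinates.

image vertices: (-29/13, 58/65, -31/65), (-2, 18/5, 49/5)

T1 translate by (2, 5, 0): (-1, -1, -4) → (1, 4, -4); (3, -5, 5) → (5, 0, 5)
T2 translate by (-3, -3, 5): (1, 4, -4) → (-2, 1, 1); (5, 0, 5) → (2, -3, 10)
T3 rotate right-handed about the y-axis with cos θ = 12/13, sin θ = -5/13: (-2, 1, 1) → (-29/13, 1, 2/13); (2, -3, 10) → (-2, -3, 10)
T4 rotate right-handed about the x-axis with cos θ = 4/5, sin θ = -3/5: (-29/13, 1, 2/13) → (-29/13, 58/65, -31/65); (-2, -3, 10) → (-2, 18/5, 49/5)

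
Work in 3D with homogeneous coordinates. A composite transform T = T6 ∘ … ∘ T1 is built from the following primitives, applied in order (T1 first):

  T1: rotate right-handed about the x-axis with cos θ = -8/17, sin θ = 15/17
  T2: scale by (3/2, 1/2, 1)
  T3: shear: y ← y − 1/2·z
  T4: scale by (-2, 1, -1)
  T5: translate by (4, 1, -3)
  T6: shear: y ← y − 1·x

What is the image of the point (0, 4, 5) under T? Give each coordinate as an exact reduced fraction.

T1 rotate right-handed about the x-axis with cos θ = -8/17, sin θ = 15/17: (0, 4, 5) → (0, -107/17, 20/17)
T2 scale by (3/2, 1/2, 1): (0, -107/17, 20/17) → (0, -107/34, 20/17)
T3 shear: y ← y − 1/2·z: (0, -107/34, 20/17) → (0, -127/34, 20/17)
T4 scale by (-2, 1, -1): (0, -127/34, 20/17) → (0, -127/34, -20/17)
T5 translate by (4, 1, -3): (0, -127/34, -20/17) → (4, -93/34, -71/17)
T6 shear: y ← y − 1·x: (4, -93/34, -71/17) → (4, -229/34, -71/17)

T(p) = (4, -229/34, -71/17)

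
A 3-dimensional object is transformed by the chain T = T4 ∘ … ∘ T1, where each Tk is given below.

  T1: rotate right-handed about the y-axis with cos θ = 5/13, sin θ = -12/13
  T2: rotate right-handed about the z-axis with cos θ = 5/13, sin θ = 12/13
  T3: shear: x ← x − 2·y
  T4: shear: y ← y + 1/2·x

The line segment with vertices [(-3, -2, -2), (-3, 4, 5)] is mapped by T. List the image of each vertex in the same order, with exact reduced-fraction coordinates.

T1 rotate right-handed about the y-axis with cos θ = 5/13, sin θ = -12/13: (-3, -2, -2) → (9/13, -2, -46/13); (-3, 4, 5) → (-75/13, 4, -11/13)
T2 rotate right-handed about the z-axis with cos θ = 5/13, sin θ = 12/13: (9/13, -2, -46/13) → (357/169, -22/169, -46/13); (-75/13, 4, -11/13) → (-999/169, -640/169, -11/13)
T3 shear: x ← x − 2·y: (357/169, -22/169, -46/13) → (401/169, -22/169, -46/13); (-999/169, -640/169, -11/13) → (281/169, -640/169, -11/13)
T4 shear: y ← y + 1/2·x: (401/169, -22/169, -46/13) → (401/169, 357/338, -46/13); (281/169, -640/169, -11/13) → (281/169, -999/338, -11/13)

image vertices: (401/169, 357/338, -46/13), (281/169, -999/338, -11/13)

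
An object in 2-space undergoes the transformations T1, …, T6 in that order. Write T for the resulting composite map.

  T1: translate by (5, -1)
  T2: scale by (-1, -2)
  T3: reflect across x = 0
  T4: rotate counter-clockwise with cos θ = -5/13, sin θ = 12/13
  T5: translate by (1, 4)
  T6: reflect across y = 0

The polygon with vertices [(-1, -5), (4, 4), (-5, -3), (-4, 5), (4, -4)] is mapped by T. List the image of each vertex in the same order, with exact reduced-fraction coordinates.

T1 translate by (5, -1): (-1, -5) → (4, -6); (4, 4) → (9, 3); (-5, -3) → (0, -4); (-4, 5) → (1, 4); (4, -4) → (9, -5)
T2 scale by (-1, -2): (4, -6) → (-4, 12); (9, 3) → (-9, -6); (0, -4) → (0, 8); (1, 4) → (-1, -8); (9, -5) → (-9, 10)
T3 reflect across x = 0: (-4, 12) → (4, 12); (-9, -6) → (9, -6); (0, 8) → (0, 8); (-1, -8) → (1, -8); (-9, 10) → (9, 10)
T4 rotate counter-clockwise with cos θ = -5/13, sin θ = 12/13: (4, 12) → (-164/13, -12/13); (9, -6) → (27/13, 138/13); (0, 8) → (-96/13, -40/13); (1, -8) → (7, 4); (9, 10) → (-165/13, 58/13)
T5 translate by (1, 4): (-164/13, -12/13) → (-151/13, 40/13); (27/13, 138/13) → (40/13, 190/13); (-96/13, -40/13) → (-83/13, 12/13); (7, 4) → (8, 8); (-165/13, 58/13) → (-152/13, 110/13)
T6 reflect across y = 0: (-151/13, 40/13) → (-151/13, -40/13); (40/13, 190/13) → (40/13, -190/13); (-83/13, 12/13) → (-83/13, -12/13); (8, 8) → (8, -8); (-152/13, 110/13) → (-152/13, -110/13)

image vertices: (-151/13, -40/13), (40/13, -190/13), (-83/13, -12/13), (8, -8), (-152/13, -110/13)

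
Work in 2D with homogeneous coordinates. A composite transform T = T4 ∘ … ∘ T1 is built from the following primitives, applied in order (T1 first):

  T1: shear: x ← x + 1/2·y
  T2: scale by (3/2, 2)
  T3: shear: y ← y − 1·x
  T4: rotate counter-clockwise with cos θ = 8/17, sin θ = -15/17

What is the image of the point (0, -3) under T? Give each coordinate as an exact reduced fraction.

T1 shear: x ← x + 1/2·y: (0, -3) → (-3/2, -3)
T2 scale by (3/2, 2): (-3/2, -3) → (-9/4, -6)
T3 shear: y ← y − 1·x: (-9/4, -6) → (-9/4, -15/4)
T4 rotate counter-clockwise with cos θ = 8/17, sin θ = -15/17: (-9/4, -15/4) → (-297/68, 15/68)

T(p) = (-297/68, 15/68)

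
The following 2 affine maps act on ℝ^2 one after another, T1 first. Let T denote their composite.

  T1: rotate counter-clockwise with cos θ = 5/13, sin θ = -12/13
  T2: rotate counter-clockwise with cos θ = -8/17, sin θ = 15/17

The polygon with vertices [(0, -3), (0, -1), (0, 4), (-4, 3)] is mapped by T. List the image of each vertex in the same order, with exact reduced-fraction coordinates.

image vertices: (513/221, -420/221), (171/221, -140/221), (-684/221, 560/221), (-1073/221, -264/221)

T1 rotate counter-clockwise with cos θ = 5/13, sin θ = -12/13: (0, -3) → (-36/13, -15/13); (0, -1) → (-12/13, -5/13); (0, 4) → (48/13, 20/13); (-4, 3) → (16/13, 63/13)
T2 rotate counter-clockwise with cos θ = -8/17, sin θ = 15/17: (-36/13, -15/13) → (513/221, -420/221); (-12/13, -5/13) → (171/221, -140/221); (48/13, 20/13) → (-684/221, 560/221); (16/13, 63/13) → (-1073/221, -264/221)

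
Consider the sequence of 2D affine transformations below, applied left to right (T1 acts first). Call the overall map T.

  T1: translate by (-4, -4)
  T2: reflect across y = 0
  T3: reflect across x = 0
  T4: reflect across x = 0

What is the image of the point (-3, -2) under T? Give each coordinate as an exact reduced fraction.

T1 translate by (-4, -4): (-3, -2) → (-7, -6)
T2 reflect across y = 0: (-7, -6) → (-7, 6)
T3 reflect across x = 0: (-7, 6) → (7, 6)
T4 reflect across x = 0: (7, 6) → (-7, 6)

T(p) = (-7, 6)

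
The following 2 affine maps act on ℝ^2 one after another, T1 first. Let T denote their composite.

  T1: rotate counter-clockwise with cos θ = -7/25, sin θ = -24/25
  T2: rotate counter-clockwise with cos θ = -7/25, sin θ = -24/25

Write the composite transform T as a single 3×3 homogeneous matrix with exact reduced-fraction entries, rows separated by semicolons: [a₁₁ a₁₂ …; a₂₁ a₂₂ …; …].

T = [-527/625 -336/625 0; 336/625 -527/625 0; 0 0 1]

T1 = [-7/25 24/25 0; -24/25 -7/25 0; 0 0 1]
T2·T1 = [-527/625 -336/625 0; 336/625 -527/625 0; 0 0 1]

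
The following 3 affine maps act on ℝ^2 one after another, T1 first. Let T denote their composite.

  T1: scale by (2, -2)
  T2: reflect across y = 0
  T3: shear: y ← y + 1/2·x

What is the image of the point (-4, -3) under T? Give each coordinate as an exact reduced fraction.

T(p) = (-8, -10)

T1 scale by (2, -2): (-4, -3) → (-8, 6)
T2 reflect across y = 0: (-8, 6) → (-8, -6)
T3 shear: y ← y + 1/2·x: (-8, -6) → (-8, -10)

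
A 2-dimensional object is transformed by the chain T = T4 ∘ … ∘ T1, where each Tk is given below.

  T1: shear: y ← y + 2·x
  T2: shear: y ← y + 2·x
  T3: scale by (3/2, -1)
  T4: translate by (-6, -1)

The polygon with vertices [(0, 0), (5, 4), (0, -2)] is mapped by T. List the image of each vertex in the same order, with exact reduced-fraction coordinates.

image vertices: (-6, -1), (3/2, -25), (-6, 1)

T1 shear: y ← y + 2·x: (0, 0) → (0, 0); (5, 4) → (5, 14); (0, -2) → (0, -2)
T2 shear: y ← y + 2·x: (0, 0) → (0, 0); (5, 14) → (5, 24); (0, -2) → (0, -2)
T3 scale by (3/2, -1): (0, 0) → (0, 0); (5, 24) → (15/2, -24); (0, -2) → (0, 2)
T4 translate by (-6, -1): (0, 0) → (-6, -1); (15/2, -24) → (3/2, -25); (0, 2) → (-6, 1)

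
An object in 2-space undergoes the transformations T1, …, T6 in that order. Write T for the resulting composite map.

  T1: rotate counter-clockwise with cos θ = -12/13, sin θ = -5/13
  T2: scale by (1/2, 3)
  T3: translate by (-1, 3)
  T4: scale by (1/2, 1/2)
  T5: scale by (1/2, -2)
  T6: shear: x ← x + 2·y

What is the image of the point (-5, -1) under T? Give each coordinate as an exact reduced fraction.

T1 rotate counter-clockwise with cos θ = -12/13, sin θ = -5/13: (-5, -1) → (55/13, 37/13)
T2 scale by (1/2, 3): (55/13, 37/13) → (55/26, 111/13)
T3 translate by (-1, 3): (55/26, 111/13) → (29/26, 150/13)
T4 scale by (1/2, 1/2): (29/26, 150/13) → (29/52, 75/13)
T5 scale by (1/2, -2): (29/52, 75/13) → (29/104, -150/13)
T6 shear: x ← x + 2·y: (29/104, -150/13) → (-2371/104, -150/13)

T(p) = (-2371/104, -150/13)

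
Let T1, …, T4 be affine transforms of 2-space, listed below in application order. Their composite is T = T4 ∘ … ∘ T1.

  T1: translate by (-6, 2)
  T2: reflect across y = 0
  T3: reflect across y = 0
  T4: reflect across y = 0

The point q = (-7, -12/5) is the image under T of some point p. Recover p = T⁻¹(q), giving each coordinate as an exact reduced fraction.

T1 = [1 0 -6; 0 1 2; 0 0 1]
T2·T1 = [1 0 -6; 0 -1 -2; 0 0 1]
T3·…·T1 = [1 0 -6; 0 1 2; 0 0 1]
T4·…·T1 = [1 0 -6; 0 -1 -2; 0 0 1]
det M = -1; M⁻¹ = [1 0 6; 0 -1 -2; 0 0 1]
M⁻¹ · (-7, -12/5)ᵀ = (-1, 2/5)ᵀ

p = (-1, 2/5)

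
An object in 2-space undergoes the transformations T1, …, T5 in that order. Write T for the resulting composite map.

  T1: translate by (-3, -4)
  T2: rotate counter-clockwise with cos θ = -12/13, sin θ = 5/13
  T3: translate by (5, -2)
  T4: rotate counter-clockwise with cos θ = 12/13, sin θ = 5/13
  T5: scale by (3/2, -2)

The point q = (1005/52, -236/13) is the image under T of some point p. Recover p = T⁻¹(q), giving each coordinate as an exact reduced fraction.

p = (-9/2, -5)

T1 = [1 0 -3; 0 1 -4; 0 0 1]
T2·T1 = [-12/13 -5/13 56/13; 5/13 -12/13 33/13; 0 0 1]
T3·…·T1 = [-12/13 -5/13 121/13; 5/13 -12/13 7/13; 0 0 1]
T4·…·T1 = [-1 0 109/13; 0 -1 53/13; 0 0 1]
T5·…·T1 = [-3/2 0 327/26; 0 2 -106/13; 0 0 1]
det M = -3; M⁻¹ = [-2/3 0 109/13; 0 1/2 53/13; 0 0 1]
M⁻¹ · (1005/52, -236/13)ᵀ = (-9/2, -5)ᵀ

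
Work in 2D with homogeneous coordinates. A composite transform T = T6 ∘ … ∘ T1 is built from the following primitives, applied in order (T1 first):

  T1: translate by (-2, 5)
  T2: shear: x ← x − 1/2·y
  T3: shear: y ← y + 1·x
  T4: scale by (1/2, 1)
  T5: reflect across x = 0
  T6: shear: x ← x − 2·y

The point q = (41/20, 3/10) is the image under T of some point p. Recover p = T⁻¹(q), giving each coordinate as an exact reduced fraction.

p = (-1/2, 3/5)

T1 = [1 0 -2; 0 1 5; 0 0 1]
T2·T1 = [1 -1/2 -9/2; 0 1 5; 0 0 1]
T3·…·T1 = [1 -1/2 -9/2; 1 1/2 1/2; 0 0 1]
T4·…·T1 = [1/2 -1/4 -9/4; 1 1/2 1/2; 0 0 1]
T5·…·T1 = [-1/2 1/4 9/4; 1 1/2 1/2; 0 0 1]
T6·…·T1 = [-5/2 -3/4 5/4; 1 1/2 1/2; 0 0 1]
det M = -1/2; M⁻¹ = [-1 -3/2 2; 2 5 -5; 0 0 1]
M⁻¹ · (41/20, 3/10)ᵀ = (-1/2, 3/5)ᵀ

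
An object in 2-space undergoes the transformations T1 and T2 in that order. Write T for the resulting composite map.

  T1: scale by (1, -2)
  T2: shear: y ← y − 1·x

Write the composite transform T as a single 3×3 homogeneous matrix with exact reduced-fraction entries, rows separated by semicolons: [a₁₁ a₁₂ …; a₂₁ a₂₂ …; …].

T = [1 0 0; -1 -2 0; 0 0 1]

T1 = [1 0 0; 0 -2 0; 0 0 1]
T2·T1 = [1 0 0; -1 -2 0; 0 0 1]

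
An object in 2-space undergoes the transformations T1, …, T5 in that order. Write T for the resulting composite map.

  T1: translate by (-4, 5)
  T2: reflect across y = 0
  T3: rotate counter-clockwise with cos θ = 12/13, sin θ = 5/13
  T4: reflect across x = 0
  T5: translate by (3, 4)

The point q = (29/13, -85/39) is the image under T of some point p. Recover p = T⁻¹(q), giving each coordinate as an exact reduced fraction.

T1 = [1 0 -4; 0 1 5; 0 0 1]
T2·T1 = [1 0 -4; 0 -1 -5; 0 0 1]
T3·…·T1 = [12/13 5/13 -23/13; 5/13 -12/13 -80/13; 0 0 1]
T4·…·T1 = [-12/13 -5/13 23/13; 5/13 -12/13 -80/13; 0 0 1]
T5·…·T1 = [-12/13 -5/13 62/13; 5/13 -12/13 -28/13; 0 0 1]
det M = 1; M⁻¹ = [-12/13 5/13 68/13; -5/13 -12/13 -2/13; 0 0 1]
M⁻¹ · (29/13, -85/39)ᵀ = (7/3, 1)ᵀ

p = (7/3, 1)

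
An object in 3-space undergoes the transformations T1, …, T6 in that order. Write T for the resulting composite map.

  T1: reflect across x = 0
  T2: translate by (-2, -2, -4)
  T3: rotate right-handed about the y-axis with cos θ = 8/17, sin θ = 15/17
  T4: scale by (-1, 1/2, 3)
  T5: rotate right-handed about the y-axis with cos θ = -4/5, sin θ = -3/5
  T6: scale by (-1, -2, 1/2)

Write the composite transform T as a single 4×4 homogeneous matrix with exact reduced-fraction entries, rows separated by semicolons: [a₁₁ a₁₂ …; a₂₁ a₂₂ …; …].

T = [167/85 0 12/85 286/85; 0 -1 0 2; -78/85 0 -141/170 126/85; 0 0 0 1]

T1 = [-1 0 0 0; 0 1 0 0; 0 0 1 0; 0 0 0 1]
T2·T1 = [-1 0 0 -2; 0 1 0 -2; 0 0 1 -4; 0 0 0 1]
T3·…·T1 = [-8/17 0 15/17 -76/17; 0 1 0 -2; 15/17 0 8/17 -2/17; 0 0 0 1]
T4·…·T1 = [8/17 0 -15/17 76/17; 0 1/2 0 -1; 45/17 0 24/17 -6/17; 0 0 0 1]
T5·…·T1 = [-167/85 0 -12/85 -286/85; 0 1/2 0 -1; -156/85 0 -141/85 252/85; 0 0 0 1]
T6·…·T1 = [167/85 0 12/85 286/85; 0 -1 0 2; -78/85 0 -141/170 126/85; 0 0 0 1]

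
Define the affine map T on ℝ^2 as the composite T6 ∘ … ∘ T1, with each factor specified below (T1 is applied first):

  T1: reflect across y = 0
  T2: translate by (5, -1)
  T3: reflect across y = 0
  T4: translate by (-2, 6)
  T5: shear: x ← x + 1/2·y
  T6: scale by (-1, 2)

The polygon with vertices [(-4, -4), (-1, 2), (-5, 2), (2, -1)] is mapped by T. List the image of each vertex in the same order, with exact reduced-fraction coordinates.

image vertices: (-1/2, 6), (-13/2, 18), (-5/2, 18), (-8, 12)

T1 reflect across y = 0: (-4, -4) → (-4, 4); (-1, 2) → (-1, -2); (-5, 2) → (-5, -2); (2, -1) → (2, 1)
T2 translate by (5, -1): (-4, 4) → (1, 3); (-1, -2) → (4, -3); (-5, -2) → (0, -3); (2, 1) → (7, 0)
T3 reflect across y = 0: (1, 3) → (1, -3); (4, -3) → (4, 3); (0, -3) → (0, 3); (7, 0) → (7, 0)
T4 translate by (-2, 6): (1, -3) → (-1, 3); (4, 3) → (2, 9); (0, 3) → (-2, 9); (7, 0) → (5, 6)
T5 shear: x ← x + 1/2·y: (-1, 3) → (1/2, 3); (2, 9) → (13/2, 9); (-2, 9) → (5/2, 9); (5, 6) → (8, 6)
T6 scale by (-1, 2): (1/2, 3) → (-1/2, 6); (13/2, 9) → (-13/2, 18); (5/2, 9) → (-5/2, 18); (8, 6) → (-8, 12)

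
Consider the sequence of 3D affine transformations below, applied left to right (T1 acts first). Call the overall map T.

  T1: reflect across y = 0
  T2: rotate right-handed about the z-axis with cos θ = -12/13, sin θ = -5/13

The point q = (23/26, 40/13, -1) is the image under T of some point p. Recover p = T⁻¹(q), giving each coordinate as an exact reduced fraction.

p = (-2, 5/2, -1)

T1 = [1 0 0 0; 0 -1 0 0; 0 0 1 0; 0 0 0 1]
T2·T1 = [-12/13 -5/13 0 0; -5/13 12/13 0 0; 0 0 1 0; 0 0 0 1]
det M = -1; M⁻¹ = [-12/13 -5/13 0 0; -5/13 12/13 0 0; 0 0 1 0; 0 0 0 1]
M⁻¹ · (23/26, 40/13, -1)ᵀ = (-2, 5/2, -1)ᵀ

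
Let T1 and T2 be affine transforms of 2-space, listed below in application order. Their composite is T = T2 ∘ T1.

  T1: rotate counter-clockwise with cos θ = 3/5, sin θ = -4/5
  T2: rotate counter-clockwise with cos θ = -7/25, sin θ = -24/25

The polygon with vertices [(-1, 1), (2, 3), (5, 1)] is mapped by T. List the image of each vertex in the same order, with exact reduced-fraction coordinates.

image vertices: (161/125, -73/125), (-102/125, -439/125), (-541/125, -337/125)

T1 rotate counter-clockwise with cos θ = 3/5, sin θ = -4/5: (-1, 1) → (1/5, 7/5); (2, 3) → (18/5, 1/5); (5, 1) → (19/5, -17/5)
T2 rotate counter-clockwise with cos θ = -7/25, sin θ = -24/25: (1/5, 7/5) → (161/125, -73/125); (18/5, 1/5) → (-102/125, -439/125); (19/5, -17/5) → (-541/125, -337/125)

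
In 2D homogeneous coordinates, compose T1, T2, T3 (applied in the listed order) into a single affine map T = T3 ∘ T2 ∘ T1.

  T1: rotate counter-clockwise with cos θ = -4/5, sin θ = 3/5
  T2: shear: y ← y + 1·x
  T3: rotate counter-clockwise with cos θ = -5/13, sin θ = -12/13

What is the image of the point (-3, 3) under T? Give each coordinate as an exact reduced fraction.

T1 rotate counter-clockwise with cos θ = -4/5, sin θ = 3/5: (-3, 3) → (3/5, -21/5)
T2 shear: y ← y + 1·x: (3/5, -21/5) → (3/5, -18/5)
T3 rotate counter-clockwise with cos θ = -5/13, sin θ = -12/13: (3/5, -18/5) → (-231/65, 54/65)

T(p) = (-231/65, 54/65)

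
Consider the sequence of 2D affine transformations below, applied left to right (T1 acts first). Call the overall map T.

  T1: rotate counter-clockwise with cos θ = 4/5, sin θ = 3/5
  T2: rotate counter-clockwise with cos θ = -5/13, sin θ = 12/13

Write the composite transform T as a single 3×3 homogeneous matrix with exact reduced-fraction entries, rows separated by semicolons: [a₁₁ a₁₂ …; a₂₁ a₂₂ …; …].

T = [-56/65 -33/65 0; 33/65 -56/65 0; 0 0 1]

T1 = [4/5 -3/5 0; 3/5 4/5 0; 0 0 1]
T2·T1 = [-56/65 -33/65 0; 33/65 -56/65 0; 0 0 1]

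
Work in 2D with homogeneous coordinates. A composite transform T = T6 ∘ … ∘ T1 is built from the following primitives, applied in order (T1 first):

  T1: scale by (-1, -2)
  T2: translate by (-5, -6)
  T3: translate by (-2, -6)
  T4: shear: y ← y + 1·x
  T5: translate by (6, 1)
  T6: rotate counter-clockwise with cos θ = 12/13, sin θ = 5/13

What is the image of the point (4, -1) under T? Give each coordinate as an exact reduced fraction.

T1 scale by (-1, -2): (4, -1) → (-4, 2)
T2 translate by (-5, -6): (-4, 2) → (-9, -4)
T3 translate by (-2, -6): (-9, -4) → (-11, -10)
T4 shear: y ← y + 1·x: (-11, -10) → (-11, -21)
T5 translate by (6, 1): (-11, -21) → (-5, -20)
T6 rotate counter-clockwise with cos θ = 12/13, sin θ = 5/13: (-5, -20) → (40/13, -265/13)

T(p) = (40/13, -265/13)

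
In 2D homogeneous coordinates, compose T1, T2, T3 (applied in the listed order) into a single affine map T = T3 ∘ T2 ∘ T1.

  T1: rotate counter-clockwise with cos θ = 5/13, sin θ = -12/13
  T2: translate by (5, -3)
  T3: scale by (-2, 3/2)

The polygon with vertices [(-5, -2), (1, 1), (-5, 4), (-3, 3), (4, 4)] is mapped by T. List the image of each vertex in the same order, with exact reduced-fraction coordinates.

image vertices: (-32/13, 33/26), (-164/13, -69/13), (-176/13, 123/26), (-172/13, 18/13), (-266/13, -201/26)

T1 rotate counter-clockwise with cos θ = 5/13, sin θ = -12/13: (-5, -2) → (-49/13, 50/13); (1, 1) → (17/13, -7/13); (-5, 4) → (23/13, 80/13); (-3, 3) → (21/13, 51/13); (4, 4) → (68/13, -28/13)
T2 translate by (5, -3): (-49/13, 50/13) → (16/13, 11/13); (17/13, -7/13) → (82/13, -46/13); (23/13, 80/13) → (88/13, 41/13); (21/13, 51/13) → (86/13, 12/13); (68/13, -28/13) → (133/13, -67/13)
T3 scale by (-2, 3/2): (16/13, 11/13) → (-32/13, 33/26); (82/13, -46/13) → (-164/13, -69/13); (88/13, 41/13) → (-176/13, 123/26); (86/13, 12/13) → (-172/13, 18/13); (133/13, -67/13) → (-266/13, -201/26)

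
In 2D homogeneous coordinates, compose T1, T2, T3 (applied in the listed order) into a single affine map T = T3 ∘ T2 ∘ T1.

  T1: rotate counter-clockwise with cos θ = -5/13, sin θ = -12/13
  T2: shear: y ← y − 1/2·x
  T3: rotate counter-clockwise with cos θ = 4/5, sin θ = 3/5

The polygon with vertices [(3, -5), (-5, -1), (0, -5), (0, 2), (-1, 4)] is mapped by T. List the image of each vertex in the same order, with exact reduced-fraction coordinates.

image vertices: (-759/130, -119/65), (-19/10, 21/5), (-81/13, 8/13), (162/65, -16/65), (631/130, 21/65)

T1 rotate counter-clockwise with cos θ = -5/13, sin θ = -12/13: (3, -5) → (-75/13, -11/13); (-5, -1) → (1, 5); (0, -5) → (-60/13, 25/13); (0, 2) → (24/13, -10/13); (-1, 4) → (53/13, -8/13)
T2 shear: y ← y − 1/2·x: (-75/13, -11/13) → (-75/13, 53/26); (1, 5) → (1, 9/2); (-60/13, 25/13) → (-60/13, 55/13); (24/13, -10/13) → (24/13, -22/13); (53/13, -8/13) → (53/13, -69/26)
T3 rotate counter-clockwise with cos θ = 4/5, sin θ = 3/5: (-75/13, 53/26) → (-759/130, -119/65); (1, 9/2) → (-19/10, 21/5); (-60/13, 55/13) → (-81/13, 8/13); (24/13, -22/13) → (162/65, -16/65); (53/13, -69/26) → (631/130, 21/65)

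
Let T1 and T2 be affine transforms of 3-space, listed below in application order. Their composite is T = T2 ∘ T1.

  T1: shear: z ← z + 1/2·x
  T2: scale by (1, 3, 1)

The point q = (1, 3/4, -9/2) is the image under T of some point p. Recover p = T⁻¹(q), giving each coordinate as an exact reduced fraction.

p = (1, 1/4, -5)

T1 = [1 0 0 0; 0 1 0 0; 1/2 0 1 0; 0 0 0 1]
T2·T1 = [1 0 0 0; 0 3 0 0; 1/2 0 1 0; 0 0 0 1]
det M = 3; M⁻¹ = [1 0 0 0; 0 1/3 0 0; -1/2 0 1 0; 0 0 0 1]
M⁻¹ · (1, 3/4, -9/2)ᵀ = (1, 1/4, -5)ᵀ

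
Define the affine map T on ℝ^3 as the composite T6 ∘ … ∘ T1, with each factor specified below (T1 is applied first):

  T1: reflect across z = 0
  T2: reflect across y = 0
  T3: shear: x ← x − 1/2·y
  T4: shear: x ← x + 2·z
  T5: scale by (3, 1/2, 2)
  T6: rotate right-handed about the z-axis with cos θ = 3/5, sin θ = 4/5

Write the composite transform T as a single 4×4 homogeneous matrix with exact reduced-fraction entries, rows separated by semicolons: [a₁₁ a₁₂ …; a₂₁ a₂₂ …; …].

T1 = [1 0 0 0; 0 1 0 0; 0 0 -1 0; 0 0 0 1]
T2·T1 = [1 0 0 0; 0 -1 0 0; 0 0 -1 0; 0 0 0 1]
T3·…·T1 = [1 1/2 0 0; 0 -1 0 0; 0 0 -1 0; 0 0 0 1]
T4·…·T1 = [1 1/2 -2 0; 0 -1 0 0; 0 0 -1 0; 0 0 0 1]
T5·…·T1 = [3 3/2 -6 0; 0 -1/2 0 0; 0 0 -2 0; 0 0 0 1]
T6·…·T1 = [9/5 13/10 -18/5 0; 12/5 9/10 -24/5 0; 0 0 -2 0; 0 0 0 1]

T = [9/5 13/10 -18/5 0; 12/5 9/10 -24/5 0; 0 0 -2 0; 0 0 0 1]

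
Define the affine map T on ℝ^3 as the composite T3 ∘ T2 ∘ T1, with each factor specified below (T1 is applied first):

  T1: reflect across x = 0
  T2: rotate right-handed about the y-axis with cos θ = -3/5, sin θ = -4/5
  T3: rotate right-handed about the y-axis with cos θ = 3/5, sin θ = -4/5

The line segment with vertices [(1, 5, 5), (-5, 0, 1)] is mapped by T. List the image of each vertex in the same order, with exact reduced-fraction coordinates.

image vertices: (1, 5, -5), (-5, 0, -1)

T1 reflect across x = 0: (1, 5, 5) → (-1, 5, 5); (-5, 0, 1) → (5, 0, 1)
T2 rotate right-handed about the y-axis with cos θ = -3/5, sin θ = -4/5: (-1, 5, 5) → (-17/5, 5, -19/5); (5, 0, 1) → (-19/5, 0, 17/5)
T3 rotate right-handed about the y-axis with cos θ = 3/5, sin θ = -4/5: (-17/5, 5, -19/5) → (1, 5, -5); (-19/5, 0, 17/5) → (-5, 0, -1)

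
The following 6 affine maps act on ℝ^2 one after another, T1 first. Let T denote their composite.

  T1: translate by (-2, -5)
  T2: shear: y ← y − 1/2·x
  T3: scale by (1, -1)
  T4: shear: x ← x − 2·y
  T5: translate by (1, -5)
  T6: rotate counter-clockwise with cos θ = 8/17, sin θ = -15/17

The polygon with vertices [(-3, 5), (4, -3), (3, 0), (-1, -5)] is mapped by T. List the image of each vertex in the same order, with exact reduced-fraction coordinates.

T1 translate by (-2, -5): (-3, 5) → (-5, 0); (4, -3) → (2, -8); (3, 0) → (1, -5); (-1, -5) → (-3, -10)
T2 shear: y ← y − 1/2·x: (-5, 0) → (-5, 5/2); (2, -8) → (2, -9); (1, -5) → (1, -11/2); (-3, -10) → (-3, -17/2)
T3 scale by (1, -1): (-5, 5/2) → (-5, -5/2); (2, -9) → (2, 9); (1, -11/2) → (1, 11/2); (-3, -17/2) → (-3, 17/2)
T4 shear: x ← x − 2·y: (-5, -5/2) → (0, -5/2); (2, 9) → (-16, 9); (1, 11/2) → (-10, 11/2); (-3, 17/2) → (-20, 17/2)
T5 translate by (1, -5): (0, -5/2) → (1, -15/2); (-16, 9) → (-15, 4); (-10, 11/2) → (-9, 1/2); (-20, 17/2) → (-19, 7/2)
T6 rotate counter-clockwise with cos θ = 8/17, sin θ = -15/17: (1, -15/2) → (-209/34, -75/17); (-15, 4) → (-60/17, 257/17); (-9, 1/2) → (-129/34, 139/17); (-19, 7/2) → (-199/34, 313/17)

image vertices: (-209/34, -75/17), (-60/17, 257/17), (-129/34, 139/17), (-199/34, 313/17)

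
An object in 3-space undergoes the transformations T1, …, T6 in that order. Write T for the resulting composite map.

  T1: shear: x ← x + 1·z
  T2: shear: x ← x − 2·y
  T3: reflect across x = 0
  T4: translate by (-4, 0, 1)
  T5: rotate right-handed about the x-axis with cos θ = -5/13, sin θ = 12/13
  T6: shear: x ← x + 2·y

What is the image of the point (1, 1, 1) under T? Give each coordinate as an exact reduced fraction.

T(p) = (-110/13, -29/13, 2/13)

T1 shear: x ← x + 1·z: (1, 1, 1) → (2, 1, 1)
T2 shear: x ← x − 2·y: (2, 1, 1) → (0, 1, 1)
T3 reflect across x = 0: (0, 1, 1) → (0, 1, 1)
T4 translate by (-4, 0, 1): (0, 1, 1) → (-4, 1, 2)
T5 rotate right-handed about the x-axis with cos θ = -5/13, sin θ = 12/13: (-4, 1, 2) → (-4, -29/13, 2/13)
T6 shear: x ← x + 2·y: (-4, -29/13, 2/13) → (-110/13, -29/13, 2/13)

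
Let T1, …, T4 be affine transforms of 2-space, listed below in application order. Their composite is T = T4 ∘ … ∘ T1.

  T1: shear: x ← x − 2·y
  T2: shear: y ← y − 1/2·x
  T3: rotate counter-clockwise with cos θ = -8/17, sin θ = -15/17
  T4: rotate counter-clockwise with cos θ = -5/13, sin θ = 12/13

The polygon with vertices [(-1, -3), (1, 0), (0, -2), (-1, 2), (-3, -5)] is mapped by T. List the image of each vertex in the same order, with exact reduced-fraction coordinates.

image vertices: (1969/442, -1315/221), (419/442, -131/221), (796/221, -964/221), (-2011/442, 1095/221), (2723/442, -2017/221)

T1 shear: x ← x − 2·y: (-1, -3) → (5, -3); (1, 0) → (1, 0); (0, -2) → (4, -2); (-1, 2) → (-5, 2); (-3, -5) → (7, -5)
T2 shear: y ← y − 1/2·x: (5, -3) → (5, -11/2); (1, 0) → (1, -1/2); (4, -2) → (4, -4); (-5, 2) → (-5, 9/2); (7, -5) → (7, -17/2)
T3 rotate counter-clockwise with cos θ = -8/17, sin θ = -15/17: (5, -11/2) → (-245/34, -31/17); (1, -1/2) → (-31/34, -11/17); (4, -4) → (-92/17, -28/17); (-5, 9/2) → (215/34, 39/17); (7, -17/2) → (-367/34, -37/17)
T4 rotate counter-clockwise with cos θ = -5/13, sin θ = 12/13: (-245/34, -31/17) → (1969/442, -1315/221); (-31/34, -11/17) → (419/442, -131/221); (-92/17, -28/17) → (796/221, -964/221); (215/34, 39/17) → (-2011/442, 1095/221); (-367/34, -37/17) → (2723/442, -2017/221)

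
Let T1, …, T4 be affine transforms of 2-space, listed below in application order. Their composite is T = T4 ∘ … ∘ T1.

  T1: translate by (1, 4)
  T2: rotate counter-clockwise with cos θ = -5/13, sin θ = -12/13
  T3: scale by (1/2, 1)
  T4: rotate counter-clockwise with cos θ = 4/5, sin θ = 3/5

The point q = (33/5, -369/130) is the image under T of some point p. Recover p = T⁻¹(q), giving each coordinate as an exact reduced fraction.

T1 = [1 0 1; 0 1 4; 0 0 1]
T2·T1 = [-5/13 12/13 43/13; -12/13 -5/13 -32/13; 0 0 1]
T3·…·T1 = [-5/26 6/13 43/26; -12/13 -5/13 -32/13; 0 0 1]
T4·…·T1 = [2/5 3/5 14/5; -111/130 -2/65 -127/130; 0 0 1]
det M = 1/2; M⁻¹ = [-4/65 -6/5 -1; 111/65 4/5 -4; 0 0 1]
M⁻¹ · (33/5, -369/130)ᵀ = (2, 5)ᵀ

p = (2, 5)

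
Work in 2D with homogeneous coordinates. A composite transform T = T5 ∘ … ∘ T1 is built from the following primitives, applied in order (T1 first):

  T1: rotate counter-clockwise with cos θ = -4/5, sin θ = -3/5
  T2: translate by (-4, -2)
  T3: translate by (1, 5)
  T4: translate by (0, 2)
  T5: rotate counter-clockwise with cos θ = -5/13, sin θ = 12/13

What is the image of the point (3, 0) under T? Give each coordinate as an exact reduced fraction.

T1 rotate counter-clockwise with cos θ = -4/5, sin θ = -3/5: (3, 0) → (-12/5, -9/5)
T2 translate by (-4, -2): (-12/5, -9/5) → (-32/5, -19/5)
T3 translate by (1, 5): (-32/5, -19/5) → (-27/5, 6/5)
T4 translate by (0, 2): (-27/5, 6/5) → (-27/5, 16/5)
T5 rotate counter-clockwise with cos θ = -5/13, sin θ = 12/13: (-27/5, 16/5) → (-57/65, -404/65)

T(p) = (-57/65, -404/65)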